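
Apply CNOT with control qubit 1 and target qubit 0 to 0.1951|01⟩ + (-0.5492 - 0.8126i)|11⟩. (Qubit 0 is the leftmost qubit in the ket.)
(-0.5492 - 0.8126i)|01⟩ + 0.1951|11⟩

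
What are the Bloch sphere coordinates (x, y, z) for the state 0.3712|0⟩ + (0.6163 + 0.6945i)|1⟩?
(0.4575, 0.5156, -0.7244)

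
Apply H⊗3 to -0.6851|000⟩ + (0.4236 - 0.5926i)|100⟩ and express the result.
(-0.09245 - 0.2095i)|000⟩ + (-0.09245 - 0.2095i)|001⟩ + (-0.09245 - 0.2095i)|010⟩ + (-0.09245 - 0.2095i)|011⟩ + (-0.392 + 0.2095i)|100⟩ + (-0.392 + 0.2095i)|101⟩ + (-0.392 + 0.2095i)|110⟩ + (-0.392 + 0.2095i)|111⟩

H⊗3 gives amp(|y⟩) = (1/2√2) Σ_x (−1)^(x·y) amp(|x⟩), where x·y is the number of positions in which both x and y have a 1.
|000⟩: (-0.6851 + (0.4236 - 0.5926i))/(2√2) = (-0.09245 - 0.2095i)
|001⟩: (-0.6851 + (0.4236 - 0.5926i))/(2√2) = (-0.09245 - 0.2095i)
|010⟩: (-0.6851 + (0.4236 - 0.5926i))/(2√2) = (-0.09245 - 0.2095i)
|011⟩: (-0.6851 + (0.4236 - 0.5926i))/(2√2) = (-0.09245 - 0.2095i)
|100⟩: (-0.6851 - (0.4236 - 0.5926i))/(2√2) = (-0.392 + 0.2095i)
|101⟩: (-0.6851 - (0.4236 - 0.5926i))/(2√2) = (-0.392 + 0.2095i)
|110⟩: (-0.6851 - (0.4236 - 0.5926i))/(2√2) = (-0.392 + 0.2095i)
|111⟩: (-0.6851 - (0.4236 - 0.5926i))/(2√2) = (-0.392 + 0.2095i)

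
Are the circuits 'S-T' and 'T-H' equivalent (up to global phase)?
No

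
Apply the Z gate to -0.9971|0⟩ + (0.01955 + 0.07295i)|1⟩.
-0.9971|0⟩ + (-0.01955 - 0.07295i)|1⟩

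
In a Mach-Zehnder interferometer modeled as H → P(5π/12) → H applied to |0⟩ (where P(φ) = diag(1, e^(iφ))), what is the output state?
(0.6294 + 0.483i)|0⟩ + (0.3706 - 0.483i)|1⟩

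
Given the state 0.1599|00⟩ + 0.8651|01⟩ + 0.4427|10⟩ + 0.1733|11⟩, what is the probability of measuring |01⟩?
0.7484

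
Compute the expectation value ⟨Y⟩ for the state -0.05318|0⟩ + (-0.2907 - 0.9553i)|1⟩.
0.1016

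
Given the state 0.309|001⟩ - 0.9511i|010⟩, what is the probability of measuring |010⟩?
0.9046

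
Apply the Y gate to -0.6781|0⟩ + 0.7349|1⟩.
-0.7349i|0⟩ - 0.6781i|1⟩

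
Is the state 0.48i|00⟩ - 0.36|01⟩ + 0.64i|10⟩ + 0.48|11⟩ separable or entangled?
Entangled

Writing the state as a|00⟩ + b|01⟩ + c|10⟩ + d|11⟩, it is a product state iff ad − bc = 0.
Here (a, b, c, d) = (0.48i, -0.36, 0.64i, 0.48): ad − bc = (0.48i)(0.48) − (-0.36)(0.64i) = 0.4608i ≠ 0, so the state is entangled.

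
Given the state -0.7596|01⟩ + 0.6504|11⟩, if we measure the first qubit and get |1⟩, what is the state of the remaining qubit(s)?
|1⟩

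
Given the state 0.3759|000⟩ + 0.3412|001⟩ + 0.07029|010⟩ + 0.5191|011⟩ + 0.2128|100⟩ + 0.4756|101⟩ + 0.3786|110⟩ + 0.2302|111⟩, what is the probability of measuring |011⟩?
0.2695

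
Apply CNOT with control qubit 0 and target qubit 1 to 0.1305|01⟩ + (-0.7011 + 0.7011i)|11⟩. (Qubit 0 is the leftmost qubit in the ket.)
0.1305|01⟩ + (-0.7011 + 0.7011i)|10⟩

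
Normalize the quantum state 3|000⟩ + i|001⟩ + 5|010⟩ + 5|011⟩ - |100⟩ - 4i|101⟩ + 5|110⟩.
0.297|000⟩ + 0.09901i|001⟩ + 0.4951|010⟩ + 0.4951|011⟩ - 0.09901|100⟩ - 0.3961i|101⟩ + 0.4951|110⟩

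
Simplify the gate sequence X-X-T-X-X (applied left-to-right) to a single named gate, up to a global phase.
T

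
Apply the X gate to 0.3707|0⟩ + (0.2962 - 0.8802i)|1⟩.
(0.2962 - 0.8802i)|0⟩ + 0.3707|1⟩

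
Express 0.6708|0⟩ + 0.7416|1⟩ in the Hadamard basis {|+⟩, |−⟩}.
0.9987|+⟩ - 0.05006|−⟩

With |ψ⟩ = α|0⟩ + β|1⟩, the Hadamard-basis coefficients are ⟨+|ψ⟩ = (α + β)/√2 and ⟨−|ψ⟩ = (α − β)/√2.
Here α = 0.6708, β = 0.7416: (α + β)/√2 = 0.9987, (α − β)/√2 = -0.05006.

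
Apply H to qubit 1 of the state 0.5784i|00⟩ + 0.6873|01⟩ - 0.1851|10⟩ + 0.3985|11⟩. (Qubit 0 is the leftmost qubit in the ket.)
(0.486 + 0.409i)|00⟩ + (-0.486 + 0.409i)|01⟩ + 0.1509|10⟩ - 0.4127|11⟩

H on qubit 1 mixes each pair of kets that differ only in qubit 1: amplitudes (a, b) of (|…0…⟩, |…1…⟩) become ((a + b)/√2, (a − b)/√2). Kets absent from the input have amplitude 0.
(|00⟩, |01⟩): (a, b) = (0.5784i, 0.6873) → ((0.486 + 0.409i), (-0.486 + 0.409i))
(|10⟩, |11⟩): (a, b) = (-0.1851, 0.3985) → (0.1509, -0.4127)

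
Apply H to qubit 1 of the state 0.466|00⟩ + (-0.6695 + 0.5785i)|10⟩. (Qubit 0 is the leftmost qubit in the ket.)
0.3295|00⟩ + 0.3295|01⟩ + (-0.4734 + 0.4091i)|10⟩ + (-0.4734 + 0.4091i)|11⟩

H on qubit 1 mixes each pair of kets that differ only in qubit 1: amplitudes (a, b) of (|…0…⟩, |…1…⟩) become ((a + b)/√2, (a − b)/√2). Kets absent from the input have amplitude 0.
(|00⟩, |01⟩): (a, b) = (0.466, 0) → (0.3295, 0.3295)
(|10⟩, |11⟩): (a, b) = ((-0.6695 + 0.5785i), 0) → ((-0.4734 + 0.4091i), (-0.4734 + 0.4091i))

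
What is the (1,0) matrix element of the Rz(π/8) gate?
0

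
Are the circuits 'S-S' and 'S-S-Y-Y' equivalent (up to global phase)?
Yes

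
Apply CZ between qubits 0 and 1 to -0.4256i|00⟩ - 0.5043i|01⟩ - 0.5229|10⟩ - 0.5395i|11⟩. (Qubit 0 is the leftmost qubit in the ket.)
-0.4256i|00⟩ - 0.5043i|01⟩ - 0.5229|10⟩ + 0.5395i|11⟩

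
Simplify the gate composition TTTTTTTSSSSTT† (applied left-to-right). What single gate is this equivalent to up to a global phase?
T†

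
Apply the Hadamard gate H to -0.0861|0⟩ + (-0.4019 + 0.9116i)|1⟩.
(-0.3451 + 0.6446i)|0⟩ + (0.2233 - 0.6446i)|1⟩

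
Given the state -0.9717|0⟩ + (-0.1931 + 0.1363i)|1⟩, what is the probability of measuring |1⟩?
0.05587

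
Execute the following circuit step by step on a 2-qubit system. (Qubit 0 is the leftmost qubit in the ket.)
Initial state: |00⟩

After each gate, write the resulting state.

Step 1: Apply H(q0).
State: 1/√2|00⟩ + 1/√2|10⟩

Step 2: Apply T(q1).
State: 1/√2|00⟩ + 1/√2|10⟩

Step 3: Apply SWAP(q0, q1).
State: 1/√2|00⟩ + 1/√2|01⟩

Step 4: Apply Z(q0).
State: 1/√2|00⟩ + 1/√2|01⟩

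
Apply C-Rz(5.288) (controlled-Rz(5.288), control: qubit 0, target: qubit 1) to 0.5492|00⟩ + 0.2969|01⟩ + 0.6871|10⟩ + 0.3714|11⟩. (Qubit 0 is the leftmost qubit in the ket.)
0.5492|00⟩ + 0.2969|01⟩ + (-0.6038 - 0.328i)|10⟩ + (-0.3264 + 0.1773i)|11⟩

C-Rz(5.288) leaves the control-|0⟩ kets |00⟩, |01⟩ unchanged and applies Rz(5.288) to qubit 1 on the control-|1⟩ pair (|10⟩, |11⟩).
Rz(5.288) = [[e^(−iθ/2), 0], [0, e^(iθ/2)]] with e^(±iθ/2) = cos(θ/2) ± i·sin(θ/2); θ = 5.288, cos(θ/2) ≈ -0.878734, sin(θ/2) ≈ 0.477312.
With a = amp(|10⟩) = 0.6871 and b = amp(|11⟩) = 0.3714:
new amp(|10⟩) = (-0.878734 - 0.477312i)·a = (-0.6038 - 0.328i)
new amp(|11⟩) = (-0.878734 + 0.477312i)·b = (-0.3264 + 0.1773i)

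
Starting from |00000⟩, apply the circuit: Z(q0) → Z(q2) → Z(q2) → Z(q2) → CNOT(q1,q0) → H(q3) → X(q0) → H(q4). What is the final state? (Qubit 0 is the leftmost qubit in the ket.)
1/2|10000⟩ + 1/2|10001⟩ + 1/2|10010⟩ + 1/2|10011⟩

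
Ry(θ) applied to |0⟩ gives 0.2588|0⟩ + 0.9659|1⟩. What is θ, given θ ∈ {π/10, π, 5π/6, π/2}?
5π/6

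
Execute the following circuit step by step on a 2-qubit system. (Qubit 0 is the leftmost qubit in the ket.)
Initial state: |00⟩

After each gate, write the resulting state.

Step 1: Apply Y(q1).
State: i|01⟩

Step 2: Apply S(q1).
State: -|01⟩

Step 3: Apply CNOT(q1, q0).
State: -|11⟩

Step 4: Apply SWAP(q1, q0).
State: -|11⟩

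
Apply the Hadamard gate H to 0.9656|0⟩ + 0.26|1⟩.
0.8666|0⟩ + 0.4989|1⟩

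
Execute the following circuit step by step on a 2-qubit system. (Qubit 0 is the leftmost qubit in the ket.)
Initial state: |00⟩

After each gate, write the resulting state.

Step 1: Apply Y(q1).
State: i|01⟩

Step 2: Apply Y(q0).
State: -|11⟩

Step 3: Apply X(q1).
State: -|10⟩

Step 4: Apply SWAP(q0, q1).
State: -|01⟩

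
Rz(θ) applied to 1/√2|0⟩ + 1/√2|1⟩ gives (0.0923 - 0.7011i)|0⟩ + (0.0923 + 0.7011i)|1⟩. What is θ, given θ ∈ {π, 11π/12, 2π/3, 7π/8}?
11π/12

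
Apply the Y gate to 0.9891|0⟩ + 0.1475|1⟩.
-0.1475i|0⟩ + 0.9891i|1⟩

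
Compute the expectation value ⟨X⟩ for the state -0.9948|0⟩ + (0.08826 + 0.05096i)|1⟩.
-0.1756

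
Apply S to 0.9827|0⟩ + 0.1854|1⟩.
0.9827|0⟩ + 0.1854i|1⟩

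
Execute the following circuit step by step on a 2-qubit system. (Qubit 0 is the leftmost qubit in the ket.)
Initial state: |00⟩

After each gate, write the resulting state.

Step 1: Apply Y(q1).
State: i|01⟩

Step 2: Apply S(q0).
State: i|01⟩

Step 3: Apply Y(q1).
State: |00⟩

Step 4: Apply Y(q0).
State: i|10⟩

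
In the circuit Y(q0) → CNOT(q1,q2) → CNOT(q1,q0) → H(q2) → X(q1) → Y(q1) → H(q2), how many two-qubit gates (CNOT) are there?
2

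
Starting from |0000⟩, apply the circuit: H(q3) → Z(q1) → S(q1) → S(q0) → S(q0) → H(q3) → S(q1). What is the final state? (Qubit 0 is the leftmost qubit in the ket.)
|0000⟩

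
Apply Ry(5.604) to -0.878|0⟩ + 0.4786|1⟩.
0.6684|0⟩ - 0.7437|1⟩

Ry(5.604) = [[cos(θ/2), −sin(θ/2)], [sin(θ/2), cos(θ/2)]]; θ = 5.604, cos(θ/2) ≈ -0.94289, sin(θ/2) ≈ 0.333103.
With a = amp(|0⟩) = -0.878 and b = amp(|1⟩) = 0.4786:
new amp(|0⟩) = (-0.94289)·a + (-0.333103)·b = 0.6684
new amp(|1⟩) = (0.333103)·a + (-0.94289)·b = -0.7437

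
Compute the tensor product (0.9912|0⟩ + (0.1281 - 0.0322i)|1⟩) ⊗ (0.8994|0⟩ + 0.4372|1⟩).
0.8915|00⟩ + 0.4334|01⟩ + (0.1152 - 0.02896i)|10⟩ + (0.05601 - 0.01408i)|11⟩

amp(|b₁b₂…⟩) = product of the factor amplitudes for bits b₁, b₂, …; only kets whose every factor amplitude is nonzero survive.
|00⟩: (0.9912)(0.8994) = 0.8915
|01⟩: (0.9912)(0.4372) = 0.4334
|10⟩: (0.1281 - 0.0322i)(0.8994) = (0.1152 - 0.02896i)
|11⟩: (0.1281 - 0.0322i)(0.4372) = (0.05601 - 0.01408i)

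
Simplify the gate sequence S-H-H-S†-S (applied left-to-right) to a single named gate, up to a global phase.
S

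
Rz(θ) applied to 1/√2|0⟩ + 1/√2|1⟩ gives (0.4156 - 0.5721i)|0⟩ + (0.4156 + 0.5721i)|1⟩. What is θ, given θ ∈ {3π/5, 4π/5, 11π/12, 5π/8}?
3π/5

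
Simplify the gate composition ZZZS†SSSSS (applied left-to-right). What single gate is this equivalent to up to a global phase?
Z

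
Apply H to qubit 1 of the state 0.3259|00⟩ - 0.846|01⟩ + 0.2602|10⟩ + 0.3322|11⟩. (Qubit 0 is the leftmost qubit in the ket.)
-0.3678|00⟩ + 0.8287|01⟩ + 0.4189|10⟩ - 0.05091|11⟩

H on qubit 1 mixes each pair of kets that differ only in qubit 1: amplitudes (a, b) of (|…0…⟩, |…1…⟩) become ((a + b)/√2, (a − b)/√2). Kets absent from the input have amplitude 0.
(|00⟩, |01⟩): (a, b) = (0.3259, -0.846) → (-0.3678, 0.8287)
(|10⟩, |11⟩): (a, b) = (0.2602, 0.3322) → (0.4189, -0.05091)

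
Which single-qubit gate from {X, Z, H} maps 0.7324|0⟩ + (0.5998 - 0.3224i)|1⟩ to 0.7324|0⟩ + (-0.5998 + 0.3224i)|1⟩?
Z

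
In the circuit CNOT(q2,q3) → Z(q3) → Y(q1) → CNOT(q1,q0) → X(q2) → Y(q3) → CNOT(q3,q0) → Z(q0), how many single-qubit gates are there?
5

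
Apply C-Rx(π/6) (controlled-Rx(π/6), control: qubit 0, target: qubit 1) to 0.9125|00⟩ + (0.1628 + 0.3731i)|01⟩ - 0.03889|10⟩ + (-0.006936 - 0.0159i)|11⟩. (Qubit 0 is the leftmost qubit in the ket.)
0.9125|00⟩ + (0.1628 + 0.3731i)|01⟩ + (-0.04168 + 0.001795i)|10⟩ + (-0.0067 - 0.005293i)|11⟩

C-Rx(π/6) leaves the control-|0⟩ kets |00⟩, |01⟩ unchanged and applies Rx(π/6) to qubit 1 on the control-|1⟩ pair (|10⟩, |11⟩).
Rx(π/6) = [[cos(θ/2), −i·sin(θ/2)], [−i·sin(θ/2), cos(θ/2)]]; θ = π/6, cos(θ/2) ≈ 0.965926, sin(θ/2) ≈ 0.258819.
With a = amp(|10⟩) = -0.03889 and b = amp(|11⟩) = (-0.006936 - 0.0159i):
new amp(|10⟩) = (0.965926)·a + (-0.258819i)·b = (-0.04168 + 0.001795i)
new amp(|11⟩) = (-0.258819i)·a + (0.965926)·b = (-0.0067 - 0.005293i)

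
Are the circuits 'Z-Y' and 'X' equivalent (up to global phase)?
Yes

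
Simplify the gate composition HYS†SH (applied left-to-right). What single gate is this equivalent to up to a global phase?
Y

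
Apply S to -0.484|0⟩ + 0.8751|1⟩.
-0.484|0⟩ + 0.8751i|1⟩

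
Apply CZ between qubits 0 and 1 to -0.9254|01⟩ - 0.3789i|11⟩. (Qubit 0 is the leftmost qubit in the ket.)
-0.9254|01⟩ + 0.3789i|11⟩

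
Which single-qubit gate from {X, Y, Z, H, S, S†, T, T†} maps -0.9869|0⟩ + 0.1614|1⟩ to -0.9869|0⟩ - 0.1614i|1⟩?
S†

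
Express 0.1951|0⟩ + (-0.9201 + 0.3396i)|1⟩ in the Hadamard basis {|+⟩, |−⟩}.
(-0.5127 + 0.2401i)|+⟩ + (0.7886 - 0.2401i)|−⟩

With |ψ⟩ = α|0⟩ + β|1⟩, the Hadamard-basis coefficients are ⟨+|ψ⟩ = (α + β)/√2 and ⟨−|ψ⟩ = (α − β)/√2.
Here α = 0.1951, β = (-0.9201 + 0.3396i): (α + β)/√2 = (-0.5127 + 0.2401i), (α − β)/√2 = (0.7886 - 0.2401i).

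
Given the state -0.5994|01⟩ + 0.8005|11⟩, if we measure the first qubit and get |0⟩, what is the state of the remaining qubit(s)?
-|1⟩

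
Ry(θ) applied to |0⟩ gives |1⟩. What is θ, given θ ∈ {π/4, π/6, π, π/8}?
π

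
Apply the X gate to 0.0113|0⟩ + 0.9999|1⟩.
0.9999|0⟩ + 0.0113|1⟩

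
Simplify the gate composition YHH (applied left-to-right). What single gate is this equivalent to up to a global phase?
Y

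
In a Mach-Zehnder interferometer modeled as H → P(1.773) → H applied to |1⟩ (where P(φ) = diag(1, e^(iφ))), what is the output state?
(0.6004 - 0.4898i)|0⟩ + (0.3996 + 0.4898i)|1⟩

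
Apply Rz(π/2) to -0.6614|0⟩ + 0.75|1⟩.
(-0.4677 + 0.4677i)|0⟩ + (0.5303 + 0.5303i)|1⟩

Rz(π/2) = [[e^(−iθ/2), 0], [0, e^(iθ/2)]] with e^(±iθ/2) = cos(θ/2) ± i·sin(θ/2); θ = π/2, cos(θ/2) ≈ 0.707107, sin(θ/2) ≈ 0.707107.
With a = amp(|0⟩) = -0.6614 and b = amp(|1⟩) = 0.75:
new amp(|0⟩) = (0.707107 - 0.707107i)·a = (-0.4677 + 0.4677i)
new amp(|1⟩) = (0.707107 + 0.707107i)·b = (0.5303 + 0.5303i)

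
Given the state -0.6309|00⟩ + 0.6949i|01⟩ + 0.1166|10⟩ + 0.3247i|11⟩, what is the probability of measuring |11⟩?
0.1054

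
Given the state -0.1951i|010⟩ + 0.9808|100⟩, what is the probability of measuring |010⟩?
0.03806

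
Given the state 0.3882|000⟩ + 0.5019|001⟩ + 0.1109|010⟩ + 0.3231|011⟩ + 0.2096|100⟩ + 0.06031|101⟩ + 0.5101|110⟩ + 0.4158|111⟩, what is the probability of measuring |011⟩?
0.1044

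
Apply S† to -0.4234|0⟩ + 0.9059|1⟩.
-0.4234|0⟩ - 0.9059i|1⟩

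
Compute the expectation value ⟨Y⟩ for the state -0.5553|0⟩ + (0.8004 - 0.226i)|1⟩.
0.251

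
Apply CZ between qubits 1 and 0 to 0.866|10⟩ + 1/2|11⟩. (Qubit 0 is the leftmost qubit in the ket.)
0.866|10⟩ - 1/2|11⟩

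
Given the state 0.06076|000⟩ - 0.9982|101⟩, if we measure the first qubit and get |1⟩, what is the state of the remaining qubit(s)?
-|01⟩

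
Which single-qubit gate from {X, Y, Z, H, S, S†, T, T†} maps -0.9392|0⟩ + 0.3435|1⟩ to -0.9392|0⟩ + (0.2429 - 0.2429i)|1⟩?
T†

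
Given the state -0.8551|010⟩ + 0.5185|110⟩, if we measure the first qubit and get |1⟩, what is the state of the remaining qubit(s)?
|10⟩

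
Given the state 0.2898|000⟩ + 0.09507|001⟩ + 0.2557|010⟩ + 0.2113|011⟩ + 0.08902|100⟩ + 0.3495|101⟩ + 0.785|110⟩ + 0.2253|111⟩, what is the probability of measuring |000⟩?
0.08398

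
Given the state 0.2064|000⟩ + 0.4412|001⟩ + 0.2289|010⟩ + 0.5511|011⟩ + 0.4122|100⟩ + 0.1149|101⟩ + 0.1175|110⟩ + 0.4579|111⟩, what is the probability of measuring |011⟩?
0.3037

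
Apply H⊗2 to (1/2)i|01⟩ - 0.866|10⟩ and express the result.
(-0.433 + 0.25i)|00⟩ + (-0.433 - 0.25i)|01⟩ + (0.433 + 0.25i)|10⟩ + (0.433 - 0.25i)|11⟩

H⊗2 gives amp(|y⟩) = (1/2) Σ_x (−1)^(x·y) amp(|x⟩), where x·y is the number of positions in which both x and y have a 1.
|00⟩: ((1/2)i - 0.866)/2 = (-0.433 + 0.25i)
|01⟩: (-(1/2)i - 0.866)/2 = (-0.433 - 0.25i)
|10⟩: ((1/2)i + 0.866)/2 = (0.433 + 0.25i)
|11⟩: (-(1/2)i + 0.866)/2 = (0.433 - 0.25i)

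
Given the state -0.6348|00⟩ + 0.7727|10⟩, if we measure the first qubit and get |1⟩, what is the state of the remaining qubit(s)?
|0⟩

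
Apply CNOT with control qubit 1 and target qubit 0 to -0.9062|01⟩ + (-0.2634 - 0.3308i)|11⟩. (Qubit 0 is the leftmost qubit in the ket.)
(-0.2634 - 0.3308i)|01⟩ - 0.9062|11⟩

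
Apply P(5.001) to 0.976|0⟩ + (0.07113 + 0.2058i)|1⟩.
0.976|0⟩ + (0.2175 - 0.009613i)|1⟩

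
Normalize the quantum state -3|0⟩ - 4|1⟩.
-0.6|0⟩ - 0.8|1⟩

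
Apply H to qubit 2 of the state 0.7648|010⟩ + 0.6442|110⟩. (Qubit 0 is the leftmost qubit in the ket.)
0.5408|010⟩ + 0.5408|011⟩ + 0.4555|110⟩ + 0.4555|111⟩

H on qubit 2 mixes each pair of kets that differ only in qubit 2: amplitudes (a, b) of (|…0…⟩, |…1…⟩) become ((a + b)/√2, (a − b)/√2). Kets absent from the input have amplitude 0.
(|010⟩, |011⟩): (a, b) = (0.7648, 0) → (0.5408, 0.5408)
(|110⟩, |111⟩): (a, b) = (0.6442, 0) → (0.4555, 0.4555)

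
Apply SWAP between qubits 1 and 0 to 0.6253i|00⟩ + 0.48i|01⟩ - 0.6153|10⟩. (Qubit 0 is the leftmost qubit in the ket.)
0.6253i|00⟩ - 0.6153|01⟩ + 0.48i|10⟩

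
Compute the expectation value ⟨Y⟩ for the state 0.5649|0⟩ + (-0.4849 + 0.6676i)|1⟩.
0.7543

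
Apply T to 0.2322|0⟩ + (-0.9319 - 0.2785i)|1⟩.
0.2322|0⟩ + (-0.462 - 0.8559i)|1⟩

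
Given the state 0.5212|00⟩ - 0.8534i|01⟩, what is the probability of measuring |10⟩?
0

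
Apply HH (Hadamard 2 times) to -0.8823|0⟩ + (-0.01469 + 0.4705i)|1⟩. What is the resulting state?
-0.8823|0⟩ + (-0.01469 + 0.4705i)|1⟩

H² = I, so an even number of Hadamards cancels: H^2 = I and the state is unchanged.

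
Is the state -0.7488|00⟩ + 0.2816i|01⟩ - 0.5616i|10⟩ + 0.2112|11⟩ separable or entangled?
Entangled

Writing the state as a|00⟩ + b|01⟩ + c|10⟩ + d|11⟩, it is a product state iff ad − bc = 0.
Here (a, b, c, d) = (-0.7488, 0.2816i, -0.5616i, 0.2112): ad − bc = (-0.7488)(0.2112) − (0.2816i)(-0.5616i) = -0.3163 ≠ 0, so the state is entangled.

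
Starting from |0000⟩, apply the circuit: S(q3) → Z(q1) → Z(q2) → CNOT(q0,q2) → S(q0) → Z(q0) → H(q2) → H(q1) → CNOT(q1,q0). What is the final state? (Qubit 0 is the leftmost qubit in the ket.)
1/2|0000⟩ + 1/2|0010⟩ + 1/2|1100⟩ + 1/2|1110⟩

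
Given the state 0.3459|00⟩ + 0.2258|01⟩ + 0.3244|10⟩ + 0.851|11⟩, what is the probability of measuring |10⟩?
0.1052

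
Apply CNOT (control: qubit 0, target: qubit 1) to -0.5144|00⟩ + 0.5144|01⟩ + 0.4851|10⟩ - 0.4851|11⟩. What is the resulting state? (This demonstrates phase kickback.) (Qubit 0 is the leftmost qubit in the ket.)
-0.5144|00⟩ + 0.5144|01⟩ - 0.4851|10⟩ + 0.4851|11⟩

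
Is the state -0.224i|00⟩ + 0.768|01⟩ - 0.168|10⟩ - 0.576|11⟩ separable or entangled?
Entangled

Writing the state as a|00⟩ + b|01⟩ + c|10⟩ + d|11⟩, it is a product state iff ad − bc = 0.
Here (a, b, c, d) = (-0.224i, 0.768, -0.168, -0.576): ad − bc = (-0.224i)(-0.576) − (0.768)(-0.168) = (0.129 + 0.129i) ≠ 0, so the state is entangled.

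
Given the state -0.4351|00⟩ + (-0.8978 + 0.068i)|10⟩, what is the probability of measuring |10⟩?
0.8107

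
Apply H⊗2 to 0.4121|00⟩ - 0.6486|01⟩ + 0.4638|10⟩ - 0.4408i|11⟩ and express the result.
(0.1137 - 0.2204i)|00⟩ + (0.7623 + 0.2204i)|01⟩ + (-0.3502 + 0.2204i)|10⟩ + (0.2985 - 0.2204i)|11⟩

H⊗2 gives amp(|y⟩) = (1/2) Σ_x (−1)^(x·y) amp(|x⟩), where x·y is the number of positions in which both x and y have a 1.
|00⟩: (0.4121 - 0.6486 + 0.4638 - 0.4408i)/2 = (0.1137 - 0.2204i)
|01⟩: (0.4121 + 0.6486 + 0.4638 + 0.4408i)/2 = (0.7623 + 0.2204i)
|10⟩: (0.4121 - 0.6486 - 0.4638 + 0.4408i)/2 = (-0.3502 + 0.2204i)
|11⟩: (0.4121 + 0.6486 - 0.4638 - 0.4408i)/2 = (0.2985 - 0.2204i)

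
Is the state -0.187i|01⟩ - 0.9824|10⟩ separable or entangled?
Entangled

Writing the state as a|00⟩ + b|01⟩ + c|10⟩ + d|11⟩, it is a product state iff ad − bc = 0.
Here (a, b, c, d) = (0, -0.187i, -0.9824, 0): ad − bc = (0)(0) − (-0.187i)(-0.9824) = -0.1837i ≠ 0, so the state is entangled.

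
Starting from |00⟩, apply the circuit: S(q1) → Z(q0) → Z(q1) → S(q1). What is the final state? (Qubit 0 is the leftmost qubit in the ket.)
|00⟩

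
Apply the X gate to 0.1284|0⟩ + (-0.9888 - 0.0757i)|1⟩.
(-0.9888 - 0.0757i)|0⟩ + 0.1284|1⟩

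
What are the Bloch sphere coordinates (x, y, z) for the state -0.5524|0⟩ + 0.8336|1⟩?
(-0.921, 0, -0.3897)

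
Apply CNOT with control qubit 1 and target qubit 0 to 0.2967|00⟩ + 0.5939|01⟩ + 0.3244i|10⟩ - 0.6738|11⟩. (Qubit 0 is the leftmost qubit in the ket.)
0.2967|00⟩ - 0.6738|01⟩ + 0.3244i|10⟩ + 0.5939|11⟩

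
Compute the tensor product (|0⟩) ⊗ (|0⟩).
|00⟩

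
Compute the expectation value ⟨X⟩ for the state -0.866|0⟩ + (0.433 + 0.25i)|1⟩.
-0.75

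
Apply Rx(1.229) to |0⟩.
0.8171|0⟩ - 0.5766i|1⟩

Rx(1.229) = [[cos(θ/2), −i·sin(θ/2)], [−i·sin(θ/2), cos(θ/2)]]; θ = 1.229, cos(θ/2) ≈ 0.817062, sin(θ/2) ≈ 0.57655.
With a = amp(|0⟩) = 1 and b = amp(|1⟩) = 0:
new amp(|0⟩) = (0.817062)·a + (-0.57655i)·b = 0.8171
new amp(|1⟩) = (-0.57655i)·a + (0.817062)·b = -0.5766i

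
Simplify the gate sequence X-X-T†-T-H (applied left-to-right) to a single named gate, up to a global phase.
H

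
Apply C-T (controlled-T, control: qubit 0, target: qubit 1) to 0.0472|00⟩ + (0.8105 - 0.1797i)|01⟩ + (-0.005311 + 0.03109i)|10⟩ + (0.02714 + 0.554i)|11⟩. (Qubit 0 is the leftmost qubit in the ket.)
0.0472|00⟩ + (0.8105 - 0.1797i)|01⟩ + (-0.005311 + 0.03109i)|10⟩ + (-0.3725 + 0.4109i)|11⟩

C-T leaves the control-|0⟩ kets |00⟩, |01⟩ unchanged and applies T to qubit 1 on the control-|1⟩ pair (|10⟩, |11⟩).
T = [[1, 0], [0, (1/√2 + (1/√2)i)]].
With a = amp(|10⟩) = (-0.005311 + 0.03109i) and b = amp(|11⟩) = (0.02714 + 0.554i):
new amp(|10⟩) = (1)·a = (-0.005311 + 0.03109i)
new amp(|11⟩) = (1/√2 + (1/√2)i)·b = (-0.3725 + 0.4109i)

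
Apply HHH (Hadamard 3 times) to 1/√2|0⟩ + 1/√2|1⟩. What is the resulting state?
|0⟩

H² = I, so H^3 = H: a single Hadamard. With (a, b) = (1/√2, 1/√2), H gives ((a + b)/√2, (a − b)/√2) = (1, 0).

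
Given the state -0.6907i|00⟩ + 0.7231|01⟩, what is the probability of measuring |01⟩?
0.5229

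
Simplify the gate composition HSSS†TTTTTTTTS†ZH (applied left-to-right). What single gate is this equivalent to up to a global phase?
X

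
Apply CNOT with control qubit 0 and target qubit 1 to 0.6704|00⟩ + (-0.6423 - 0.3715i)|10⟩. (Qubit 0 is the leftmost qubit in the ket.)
0.6704|00⟩ + (-0.6423 - 0.3715i)|11⟩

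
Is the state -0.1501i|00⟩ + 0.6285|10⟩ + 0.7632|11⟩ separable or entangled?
Entangled

Writing the state as a|00⟩ + b|01⟩ + c|10⟩ + d|11⟩, it is a product state iff ad − bc = 0.
Here (a, b, c, d) = (-0.1501i, 0, 0.6285, 0.7632): ad − bc = (-0.1501i)(0.7632) − (0)(0.6285) = -0.1146i ≠ 0, so the state is entangled.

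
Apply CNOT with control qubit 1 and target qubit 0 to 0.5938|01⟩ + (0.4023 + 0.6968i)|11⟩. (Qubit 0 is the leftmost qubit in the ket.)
(0.4023 + 0.6968i)|01⟩ + 0.5938|11⟩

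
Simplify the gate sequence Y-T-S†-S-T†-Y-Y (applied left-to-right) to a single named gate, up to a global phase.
Y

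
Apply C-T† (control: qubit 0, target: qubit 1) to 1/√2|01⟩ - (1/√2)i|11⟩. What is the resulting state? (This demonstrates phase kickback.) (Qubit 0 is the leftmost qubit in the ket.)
1/√2|01⟩ + (-1/2 - (1/2)i)|11⟩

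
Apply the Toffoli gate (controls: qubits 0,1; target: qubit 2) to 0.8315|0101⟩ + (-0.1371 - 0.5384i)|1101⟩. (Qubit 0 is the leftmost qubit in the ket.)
0.8315|0101⟩ + (-0.1371 - 0.5384i)|1111⟩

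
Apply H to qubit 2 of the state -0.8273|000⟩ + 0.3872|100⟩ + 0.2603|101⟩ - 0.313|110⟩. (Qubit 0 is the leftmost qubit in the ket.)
-0.585|000⟩ - 0.585|001⟩ + 0.4579|100⟩ + 0.08973|101⟩ - 0.2213|110⟩ - 0.2213|111⟩

H on qubit 2 mixes each pair of kets that differ only in qubit 2: amplitudes (a, b) of (|…0…⟩, |…1…⟩) become ((a + b)/√2, (a − b)/√2). Kets absent from the input have amplitude 0.
(|000⟩, |001⟩): (a, b) = (-0.8273, 0) → (-0.585, -0.585)
(|100⟩, |101⟩): (a, b) = (0.3872, 0.2603) → (0.4579, 0.08973)
(|110⟩, |111⟩): (a, b) = (-0.313, 0) → (-0.2213, -0.2213)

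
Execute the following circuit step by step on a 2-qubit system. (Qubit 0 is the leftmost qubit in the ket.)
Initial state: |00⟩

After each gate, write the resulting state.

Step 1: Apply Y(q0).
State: i|10⟩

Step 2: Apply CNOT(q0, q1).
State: i|11⟩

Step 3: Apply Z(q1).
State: -i|11⟩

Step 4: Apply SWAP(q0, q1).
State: -i|11⟩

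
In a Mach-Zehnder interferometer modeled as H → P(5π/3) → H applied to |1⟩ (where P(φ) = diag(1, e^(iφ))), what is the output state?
(0.25 + 0.433i)|0⟩ + (0.75 - 0.433i)|1⟩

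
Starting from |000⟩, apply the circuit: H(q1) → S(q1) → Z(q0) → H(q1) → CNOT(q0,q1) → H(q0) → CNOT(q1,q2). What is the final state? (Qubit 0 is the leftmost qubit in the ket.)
(1/√8 + (1/√8)i)|000⟩ + (1/√8 - (1/√8)i)|011⟩ + (1/√8 + (1/√8)i)|100⟩ + (1/√8 - (1/√8)i)|111⟩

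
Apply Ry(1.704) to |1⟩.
-0.7526|0⟩ + 0.6585|1⟩

Ry(1.704) = [[cos(θ/2), −sin(θ/2)], [sin(θ/2), cos(θ/2)]]; θ = 1.704, cos(θ/2) ≈ 0.658479, sin(θ/2) ≈ 0.752599.
With a = amp(|0⟩) = 0 and b = amp(|1⟩) = 1:
new amp(|0⟩) = (0.658479)·a + (-0.752599)·b = -0.7526
new amp(|1⟩) = (0.752599)·a + (0.658479)·b = 0.6585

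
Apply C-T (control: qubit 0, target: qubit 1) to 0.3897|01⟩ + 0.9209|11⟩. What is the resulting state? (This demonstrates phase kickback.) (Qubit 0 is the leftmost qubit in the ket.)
0.3897|01⟩ + (0.6512 + 0.6512i)|11⟩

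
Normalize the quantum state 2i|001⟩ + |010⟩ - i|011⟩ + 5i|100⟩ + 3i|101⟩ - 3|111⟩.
0.2857i|001⟩ + 0.1429|010⟩ - 0.1429i|011⟩ + 0.7143i|100⟩ + 0.4286i|101⟩ - 0.4286|111⟩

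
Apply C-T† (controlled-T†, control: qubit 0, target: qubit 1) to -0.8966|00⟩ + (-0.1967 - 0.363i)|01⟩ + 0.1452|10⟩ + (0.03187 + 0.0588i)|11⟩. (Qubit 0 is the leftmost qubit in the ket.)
-0.8966|00⟩ + (-0.1967 - 0.363i)|01⟩ + 0.1452|10⟩ + (0.06411 + 0.01904i)|11⟩

C-T† leaves the control-|0⟩ kets |00⟩, |01⟩ unchanged and applies T† to qubit 1 on the control-|1⟩ pair (|10⟩, |11⟩).
T† = [[1, 0], [0, (1/√2 - (1/√2)i)]].
With a = amp(|10⟩) = 0.1452 and b = amp(|11⟩) = (0.03187 + 0.0588i):
new amp(|10⟩) = (1)·a = 0.1452
new amp(|11⟩) = (1/√2 - (1/√2)i)·b = (0.06411 + 0.01904i)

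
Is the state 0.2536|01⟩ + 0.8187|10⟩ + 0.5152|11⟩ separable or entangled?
Entangled

Writing the state as a|00⟩ + b|01⟩ + c|10⟩ + d|11⟩, it is a product state iff ad − bc = 0.
Here (a, b, c, d) = (0, 0.2536, 0.8187, 0.5152): ad − bc = (0)(0.5152) − (0.2536)(0.8187) = -0.2076 ≠ 0, so the state is entangled.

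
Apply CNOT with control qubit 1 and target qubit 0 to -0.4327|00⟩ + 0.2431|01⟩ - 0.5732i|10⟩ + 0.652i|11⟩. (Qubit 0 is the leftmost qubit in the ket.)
-0.4327|00⟩ + 0.652i|01⟩ - 0.5732i|10⟩ + 0.2431|11⟩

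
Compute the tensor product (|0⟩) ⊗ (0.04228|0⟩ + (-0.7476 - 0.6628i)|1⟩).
0.04228|00⟩ + (-0.7476 - 0.6628i)|01⟩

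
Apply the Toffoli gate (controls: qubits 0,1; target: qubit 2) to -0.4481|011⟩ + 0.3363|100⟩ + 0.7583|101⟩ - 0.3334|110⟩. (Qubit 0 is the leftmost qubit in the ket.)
-0.4481|011⟩ + 0.3363|100⟩ + 0.7583|101⟩ - 0.3334|111⟩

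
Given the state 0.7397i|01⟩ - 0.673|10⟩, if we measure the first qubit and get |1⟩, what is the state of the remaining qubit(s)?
-|0⟩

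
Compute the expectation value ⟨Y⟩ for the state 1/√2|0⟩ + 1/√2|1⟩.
0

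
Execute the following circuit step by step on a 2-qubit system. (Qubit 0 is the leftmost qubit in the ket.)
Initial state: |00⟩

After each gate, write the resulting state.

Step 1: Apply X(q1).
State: |01⟩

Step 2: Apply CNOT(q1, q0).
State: |11⟩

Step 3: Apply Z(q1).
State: -|11⟩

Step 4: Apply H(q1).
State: -1/√2|10⟩ + 1/√2|11⟩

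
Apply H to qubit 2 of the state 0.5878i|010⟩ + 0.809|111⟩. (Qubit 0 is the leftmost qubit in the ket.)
0.4156i|010⟩ + 0.4156i|011⟩ + 0.572|110⟩ - 0.572|111⟩

H on qubit 2 mixes each pair of kets that differ only in qubit 2: amplitudes (a, b) of (|…0…⟩, |…1…⟩) become ((a + b)/√2, (a − b)/√2). Kets absent from the input have amplitude 0.
(|010⟩, |011⟩): (a, b) = (0.5878i, 0) → (0.4156i, 0.4156i)
(|110⟩, |111⟩): (a, b) = (0, 0.809) → (0.572, -0.572)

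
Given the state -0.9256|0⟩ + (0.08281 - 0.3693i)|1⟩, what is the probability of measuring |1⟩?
0.1432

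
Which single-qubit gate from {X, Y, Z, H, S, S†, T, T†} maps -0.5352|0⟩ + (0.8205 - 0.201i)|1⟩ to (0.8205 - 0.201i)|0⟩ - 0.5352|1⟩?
X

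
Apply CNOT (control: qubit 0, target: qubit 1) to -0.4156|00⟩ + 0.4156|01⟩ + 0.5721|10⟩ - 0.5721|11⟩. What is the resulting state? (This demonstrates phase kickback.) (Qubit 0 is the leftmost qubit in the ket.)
-0.4156|00⟩ + 0.4156|01⟩ - 0.5721|10⟩ + 0.5721|11⟩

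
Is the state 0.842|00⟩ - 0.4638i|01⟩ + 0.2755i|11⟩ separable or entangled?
Entangled

Writing the state as a|00⟩ + b|01⟩ + c|10⟩ + d|11⟩, it is a product state iff ad − bc = 0.
Here (a, b, c, d) = (0.842, -0.4638i, 0, 0.2755i): ad − bc = (0.842)(0.2755i) − (-0.4638i)(0) = 0.232i ≠ 0, so the state is entangled.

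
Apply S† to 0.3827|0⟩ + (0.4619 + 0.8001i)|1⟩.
0.3827|0⟩ + (0.8001 - 0.4619i)|1⟩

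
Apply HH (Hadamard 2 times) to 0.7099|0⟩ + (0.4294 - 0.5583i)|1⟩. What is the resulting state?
0.7099|0⟩ + (0.4294 - 0.5583i)|1⟩

H² = I, so an even number of Hadamards cancels: H^2 = I and the state is unchanged.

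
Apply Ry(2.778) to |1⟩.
-0.9835|0⟩ + 0.1808|1⟩

Ry(2.778) = [[cos(θ/2), −sin(θ/2)], [sin(θ/2), cos(θ/2)]]; θ = 2.778, cos(θ/2) ≈ 0.180797, sin(θ/2) ≈ 0.983521.
With a = amp(|0⟩) = 0 and b = amp(|1⟩) = 1:
new amp(|0⟩) = (0.180797)·a + (-0.983521)·b = -0.9835
new amp(|1⟩) = (0.983521)·a + (0.180797)·b = 0.1808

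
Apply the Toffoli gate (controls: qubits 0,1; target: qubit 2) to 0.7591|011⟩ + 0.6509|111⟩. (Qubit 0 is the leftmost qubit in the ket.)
0.7591|011⟩ + 0.6509|110⟩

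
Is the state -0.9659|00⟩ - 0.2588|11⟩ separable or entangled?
Entangled

Writing the state as a|00⟩ + b|01⟩ + c|10⟩ + d|11⟩, it is a product state iff ad − bc = 0.
Here (a, b, c, d) = (-0.9659, 0, 0, -0.2588): ad − bc = (-0.9659)(-0.2588) − (0)(0) = 0.25 ≠ 0, so the state is entangled.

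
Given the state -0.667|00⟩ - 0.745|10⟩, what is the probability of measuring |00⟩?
0.4449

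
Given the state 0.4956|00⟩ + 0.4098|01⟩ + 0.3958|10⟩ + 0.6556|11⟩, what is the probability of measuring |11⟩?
0.4298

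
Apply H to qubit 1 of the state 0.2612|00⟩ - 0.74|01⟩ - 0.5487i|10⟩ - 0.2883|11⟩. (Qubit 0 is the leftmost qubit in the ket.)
-0.3386|00⟩ + 0.708|01⟩ + (-0.2039 - 0.388i)|10⟩ + (0.2039 - 0.388i)|11⟩

H on qubit 1 mixes each pair of kets that differ only in qubit 1: amplitudes (a, b) of (|…0…⟩, |…1…⟩) become ((a + b)/√2, (a − b)/√2). Kets absent from the input have amplitude 0.
(|00⟩, |01⟩): (a, b) = (0.2612, -0.74) → (-0.3386, 0.708)
(|10⟩, |11⟩): (a, b) = (-0.5487i, -0.2883) → ((-0.2039 - 0.388i), (0.2039 - 0.388i))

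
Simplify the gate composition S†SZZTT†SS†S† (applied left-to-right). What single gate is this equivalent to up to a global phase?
S†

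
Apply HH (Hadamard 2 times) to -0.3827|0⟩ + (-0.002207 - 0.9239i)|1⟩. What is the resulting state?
-0.3827|0⟩ + (-0.002207 - 0.9239i)|1⟩

H² = I, so an even number of Hadamards cancels: H^2 = I and the state is unchanged.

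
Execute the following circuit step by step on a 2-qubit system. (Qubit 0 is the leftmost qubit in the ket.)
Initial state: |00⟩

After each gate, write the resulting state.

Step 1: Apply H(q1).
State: 1/√2|00⟩ + 1/√2|01⟩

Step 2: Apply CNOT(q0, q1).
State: 1/√2|00⟩ + 1/√2|01⟩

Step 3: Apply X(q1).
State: 1/√2|00⟩ + 1/√2|01⟩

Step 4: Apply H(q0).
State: 1/2|00⟩ + 1/2|01⟩ + 1/2|10⟩ + 1/2|11⟩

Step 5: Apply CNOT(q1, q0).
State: 1/2|00⟩ + 1/2|01⟩ + 1/2|10⟩ + 1/2|11⟩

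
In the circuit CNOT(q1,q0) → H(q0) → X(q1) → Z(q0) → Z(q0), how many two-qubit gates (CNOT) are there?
1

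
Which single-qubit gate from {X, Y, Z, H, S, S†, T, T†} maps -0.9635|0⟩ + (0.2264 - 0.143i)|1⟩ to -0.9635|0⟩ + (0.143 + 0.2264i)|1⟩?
S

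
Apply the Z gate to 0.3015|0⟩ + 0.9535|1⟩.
0.3015|0⟩ - 0.9535|1⟩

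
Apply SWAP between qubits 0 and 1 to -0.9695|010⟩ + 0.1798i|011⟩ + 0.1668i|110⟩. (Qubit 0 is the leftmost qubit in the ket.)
-0.9695|100⟩ + 0.1798i|101⟩ + 0.1668i|110⟩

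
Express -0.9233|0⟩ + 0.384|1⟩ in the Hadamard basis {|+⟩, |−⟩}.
-0.3813|+⟩ - 0.9244|−⟩

With |ψ⟩ = α|0⟩ + β|1⟩, the Hadamard-basis coefficients are ⟨+|ψ⟩ = (α + β)/√2 and ⟨−|ψ⟩ = (α − β)/√2.
Here α = -0.9233, β = 0.384: (α + β)/√2 = -0.3813, (α − β)/√2 = -0.9244.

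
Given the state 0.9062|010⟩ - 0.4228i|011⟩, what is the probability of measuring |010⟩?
0.8212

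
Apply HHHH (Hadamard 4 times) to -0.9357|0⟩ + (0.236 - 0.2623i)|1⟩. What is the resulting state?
-0.9357|0⟩ + (0.236 - 0.2623i)|1⟩

H² = I, so an even number of Hadamards cancels: H^4 = I and the state is unchanged.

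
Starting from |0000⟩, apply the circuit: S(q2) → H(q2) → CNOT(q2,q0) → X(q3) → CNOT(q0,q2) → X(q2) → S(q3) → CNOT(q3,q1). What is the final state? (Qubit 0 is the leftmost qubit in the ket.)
(1/√2)i|0111⟩ + (1/√2)i|1111⟩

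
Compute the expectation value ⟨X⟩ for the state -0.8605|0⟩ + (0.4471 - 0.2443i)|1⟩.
-0.7695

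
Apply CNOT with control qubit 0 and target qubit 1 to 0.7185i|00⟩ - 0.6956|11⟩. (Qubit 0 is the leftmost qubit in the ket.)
0.7185i|00⟩ - 0.6956|10⟩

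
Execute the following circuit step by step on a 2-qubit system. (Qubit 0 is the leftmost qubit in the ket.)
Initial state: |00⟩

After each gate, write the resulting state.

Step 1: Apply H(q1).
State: 1/√2|00⟩ + 1/√2|01⟩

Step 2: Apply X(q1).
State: 1/√2|00⟩ + 1/√2|01⟩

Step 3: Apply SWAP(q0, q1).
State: 1/√2|00⟩ + 1/√2|10⟩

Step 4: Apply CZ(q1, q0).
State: 1/√2|00⟩ + 1/√2|10⟩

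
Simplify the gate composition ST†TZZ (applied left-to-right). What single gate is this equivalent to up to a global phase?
S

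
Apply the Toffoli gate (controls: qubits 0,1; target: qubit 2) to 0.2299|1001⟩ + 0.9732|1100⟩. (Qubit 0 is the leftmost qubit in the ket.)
0.2299|1001⟩ + 0.9732|1110⟩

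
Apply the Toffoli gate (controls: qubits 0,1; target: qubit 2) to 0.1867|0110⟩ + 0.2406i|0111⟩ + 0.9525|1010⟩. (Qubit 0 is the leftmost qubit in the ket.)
0.1867|0110⟩ + 0.2406i|0111⟩ + 0.9525|1010⟩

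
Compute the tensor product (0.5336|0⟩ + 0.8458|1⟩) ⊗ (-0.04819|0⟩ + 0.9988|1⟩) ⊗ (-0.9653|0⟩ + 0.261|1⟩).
0.02482|000⟩ - 0.006711|001⟩ - 0.5145|010⟩ + 0.1391|011⟩ + 0.03934|100⟩ - 0.01064|101⟩ - 0.8155|110⟩ + 0.2205|111⟩

amp(|b₁b₂…⟩) = product of the factor amplitudes for bits b₁, b₂, …; only kets whose every factor amplitude is nonzero survive.
|000⟩: (0.5336)(-0.04819)(-0.9653) = 0.02482
|001⟩: (0.5336)(-0.04819)(0.261) = -0.006711
|010⟩: (0.5336)(0.9988)(-0.9653) = -0.5145
|011⟩: (0.5336)(0.9988)(0.261) = 0.1391
|100⟩: (0.8458)(-0.04819)(-0.9653) = 0.03934
|101⟩: (0.8458)(-0.04819)(0.261) = -0.01064
|110⟩: (0.8458)(0.9988)(-0.9653) = -0.8155
|111⟩: (0.8458)(0.9988)(0.261) = 0.2205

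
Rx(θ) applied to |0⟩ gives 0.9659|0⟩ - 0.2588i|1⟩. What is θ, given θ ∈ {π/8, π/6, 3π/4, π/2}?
π/6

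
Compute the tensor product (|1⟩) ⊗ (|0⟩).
|10⟩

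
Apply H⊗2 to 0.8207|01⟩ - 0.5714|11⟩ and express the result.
0.1247|00⟩ - 0.1247|01⟩ + 0.6961|10⟩ - 0.6961|11⟩

H⊗2 gives amp(|y⟩) = (1/2) Σ_x (−1)^(x·y) amp(|x⟩), where x·y is the number of positions in which both x and y have a 1.
|00⟩: (0.8207 - 0.5714)/2 = 0.1247
|01⟩: (-0.8207 + 0.5714)/2 = -0.1247
|10⟩: (0.8207 + 0.5714)/2 = 0.6961
|11⟩: (-0.8207 - 0.5714)/2 = -0.6961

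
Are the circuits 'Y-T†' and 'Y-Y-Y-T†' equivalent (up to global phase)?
Yes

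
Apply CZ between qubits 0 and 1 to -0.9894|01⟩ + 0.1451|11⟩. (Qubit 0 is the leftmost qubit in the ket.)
-0.9894|01⟩ - 0.1451|11⟩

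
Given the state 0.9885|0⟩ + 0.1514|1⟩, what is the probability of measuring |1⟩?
0.02292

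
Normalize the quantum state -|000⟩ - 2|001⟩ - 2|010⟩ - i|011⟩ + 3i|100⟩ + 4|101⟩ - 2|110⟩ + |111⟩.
-0.1581|000⟩ - 0.3162|001⟩ - 0.3162|010⟩ - 0.1581i|011⟩ + 0.4743i|100⟩ + 0.6325|101⟩ - 0.3162|110⟩ + 0.1581|111⟩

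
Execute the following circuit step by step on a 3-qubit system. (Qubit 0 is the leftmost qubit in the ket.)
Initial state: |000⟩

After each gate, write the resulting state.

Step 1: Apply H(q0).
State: 1/√2|000⟩ + 1/√2|100⟩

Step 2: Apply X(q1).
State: 1/√2|010⟩ + 1/√2|110⟩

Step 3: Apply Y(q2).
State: (1/√2)i|011⟩ + (1/√2)i|111⟩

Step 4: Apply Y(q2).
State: 1/√2|010⟩ + 1/√2|110⟩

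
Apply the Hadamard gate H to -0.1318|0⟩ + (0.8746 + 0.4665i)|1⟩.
(0.5252 + 0.3299i)|0⟩ + (-0.7116 - 0.3299i)|1⟩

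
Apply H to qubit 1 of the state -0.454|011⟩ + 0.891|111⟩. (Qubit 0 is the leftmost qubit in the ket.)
-0.321|001⟩ + 0.321|011⟩ + 0.63|101⟩ - 0.63|111⟩

H on qubit 1 mixes each pair of kets that differ only in qubit 1: amplitudes (a, b) of (|…0…⟩, |…1…⟩) become ((a + b)/√2, (a − b)/√2). Kets absent from the input have amplitude 0.
(|001⟩, |011⟩): (a, b) = (0, -0.454) → (-0.321, 0.321)
(|101⟩, |111⟩): (a, b) = (0, 0.891) → (0.63, -0.63)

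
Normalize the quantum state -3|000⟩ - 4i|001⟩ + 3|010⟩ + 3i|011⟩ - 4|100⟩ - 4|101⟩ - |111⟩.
-0.3441|000⟩ - 0.4588i|001⟩ + 0.3441|010⟩ + 0.3441i|011⟩ - 0.4588|100⟩ - 0.4588|101⟩ - 0.1147|111⟩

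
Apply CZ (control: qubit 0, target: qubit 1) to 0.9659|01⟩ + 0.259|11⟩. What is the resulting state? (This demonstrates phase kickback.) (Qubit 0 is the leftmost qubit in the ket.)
0.9659|01⟩ - 0.259|11⟩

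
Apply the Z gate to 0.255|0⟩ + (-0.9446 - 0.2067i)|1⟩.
0.255|0⟩ + (0.9446 + 0.2067i)|1⟩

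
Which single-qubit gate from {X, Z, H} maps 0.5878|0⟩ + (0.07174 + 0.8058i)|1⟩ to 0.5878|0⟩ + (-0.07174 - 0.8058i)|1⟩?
Z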